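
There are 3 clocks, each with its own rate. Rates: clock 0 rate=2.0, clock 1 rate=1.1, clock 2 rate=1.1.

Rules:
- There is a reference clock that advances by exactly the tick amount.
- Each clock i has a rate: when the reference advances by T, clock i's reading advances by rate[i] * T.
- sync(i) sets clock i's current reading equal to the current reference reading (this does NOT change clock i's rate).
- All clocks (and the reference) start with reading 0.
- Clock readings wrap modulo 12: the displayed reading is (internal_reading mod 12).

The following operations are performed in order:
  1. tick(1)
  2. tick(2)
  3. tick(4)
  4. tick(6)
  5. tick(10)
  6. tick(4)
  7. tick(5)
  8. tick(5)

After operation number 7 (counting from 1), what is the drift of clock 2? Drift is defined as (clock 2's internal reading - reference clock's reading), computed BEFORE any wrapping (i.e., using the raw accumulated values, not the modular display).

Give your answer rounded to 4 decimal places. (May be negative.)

After op 1 tick(1): ref=1.0000 raw=[2.0000 1.1000 1.1000]
After op 2 tick(2): ref=3.0000 raw=[6.0000 3.3000 3.3000]
After op 3 tick(4): ref=7.0000 raw=[14.0000 7.7000 7.7000]
After op 4 tick(6): ref=13.0000 raw=[26.0000 14.3000 14.3000]
After op 5 tick(10): ref=23.0000 raw=[46.0000 25.3000 25.3000]
After op 6 tick(4): ref=27.0000 raw=[54.0000 29.7000 29.7000]
After op 7 tick(5): ref=32.0000 raw=[64.0000 35.2000 35.2000]
Drift of clock 2 after op 7: 35.2000 - 32.0000 = 3.2000

Answer: 3.2000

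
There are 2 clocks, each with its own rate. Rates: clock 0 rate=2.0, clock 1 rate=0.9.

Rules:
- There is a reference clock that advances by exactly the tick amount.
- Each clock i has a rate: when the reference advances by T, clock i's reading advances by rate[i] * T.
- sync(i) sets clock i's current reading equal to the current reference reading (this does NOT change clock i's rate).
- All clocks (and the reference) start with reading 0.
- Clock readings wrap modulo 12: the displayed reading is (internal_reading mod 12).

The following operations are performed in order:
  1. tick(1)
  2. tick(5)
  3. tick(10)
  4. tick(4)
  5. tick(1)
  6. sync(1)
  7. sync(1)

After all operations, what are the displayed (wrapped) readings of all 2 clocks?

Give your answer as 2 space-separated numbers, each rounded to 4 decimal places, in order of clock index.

After op 1 tick(1): ref=1.0000 raw=[2.0000 0.9000]
After op 2 tick(5): ref=6.0000 raw=[12.0000 5.4000]
After op 3 tick(10): ref=16.0000 raw=[32.0000 14.4000]
After op 4 tick(4): ref=20.0000 raw=[40.0000 18.0000]
After op 5 tick(1): ref=21.0000 raw=[42.0000 18.9000]
After op 6 sync(1): ref=21.0000 raw=[42.0000 21.0000]
After op 7 sync(1): ref=21.0000 raw=[42.0000 21.0000]
Wrap final raw readings (mod 12): 42.0000 mod 12 = 6.0000; 21.0000 mod 12 = 9.0000

Answer: 6.0000 9.0000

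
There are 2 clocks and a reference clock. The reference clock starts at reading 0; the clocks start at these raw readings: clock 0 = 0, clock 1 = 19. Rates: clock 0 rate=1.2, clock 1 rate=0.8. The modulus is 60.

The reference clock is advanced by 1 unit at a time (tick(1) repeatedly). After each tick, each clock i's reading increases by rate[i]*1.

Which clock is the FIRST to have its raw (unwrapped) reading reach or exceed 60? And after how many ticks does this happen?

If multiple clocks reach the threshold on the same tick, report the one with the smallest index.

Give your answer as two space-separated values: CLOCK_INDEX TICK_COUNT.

Answer: 0 50

Derivation:
clock 0: start=0, rate=1.2, needs 60-0 = 60; ticks = ceil(60/1.2) = ceil(50.0000) = 50; reading at tick 50 = 0 + 1.2*50 = 60.0000
clock 1: start=19, rate=0.8, needs 60-19 = 41; ticks = ceil(41/0.8) = ceil(51.2500) = 52; reading at tick 52 = 19 + 0.8*52 = 60.6000
Minimum tick count = 50; winners = [0]; smallest index = 0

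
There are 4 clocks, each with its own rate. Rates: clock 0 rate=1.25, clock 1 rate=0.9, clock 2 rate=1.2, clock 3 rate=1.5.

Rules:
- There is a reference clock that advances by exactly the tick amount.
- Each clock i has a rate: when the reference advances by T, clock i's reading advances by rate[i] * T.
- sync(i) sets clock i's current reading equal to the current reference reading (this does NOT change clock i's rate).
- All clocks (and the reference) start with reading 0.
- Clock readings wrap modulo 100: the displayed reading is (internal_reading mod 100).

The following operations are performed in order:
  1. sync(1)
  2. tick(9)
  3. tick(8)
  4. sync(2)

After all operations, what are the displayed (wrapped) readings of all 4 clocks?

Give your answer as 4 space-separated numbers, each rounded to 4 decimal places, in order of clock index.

After op 1 sync(1): ref=0.0000 raw=[0.0000 0.0000 0.0000 0.0000]
After op 2 tick(9): ref=9.0000 raw=[11.2500 8.1000 10.8000 13.5000]
After op 3 tick(8): ref=17.0000 raw=[21.2500 15.3000 20.4000 25.5000]
After op 4 sync(2): ref=17.0000 raw=[21.2500 15.3000 17.0000 25.5000]
Wrap final raw readings (mod 100): 21.2500 mod 100 = 21.2500; 15.3000 mod 100 = 15.3000; 17.0000 mod 100 = 17.0000; 25.5000 mod 100 = 25.5000

Answer: 21.2500 15.3000 17.0000 25.5000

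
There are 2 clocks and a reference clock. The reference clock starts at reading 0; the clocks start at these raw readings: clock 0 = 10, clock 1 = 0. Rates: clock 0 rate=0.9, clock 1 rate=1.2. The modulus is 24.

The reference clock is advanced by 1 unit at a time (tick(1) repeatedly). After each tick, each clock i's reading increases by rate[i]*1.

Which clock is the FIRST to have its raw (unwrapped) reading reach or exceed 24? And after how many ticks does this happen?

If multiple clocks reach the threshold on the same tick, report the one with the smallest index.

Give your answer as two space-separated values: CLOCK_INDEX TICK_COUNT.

Answer: 0 16

Derivation:
clock 0: start=10, rate=0.9, needs 24-10 = 14; ticks = ceil(14/0.9) = ceil(15.5556) = 16; reading at tick 16 = 10 + 0.9*16 = 24.4000
clock 1: start=0, rate=1.2, needs 24-0 = 24; ticks = ceil(24/1.2) = ceil(20.0000) = 20; reading at tick 20 = 0 + 1.2*20 = 24.0000
Minimum tick count = 16; winners = [0]; smallest index = 0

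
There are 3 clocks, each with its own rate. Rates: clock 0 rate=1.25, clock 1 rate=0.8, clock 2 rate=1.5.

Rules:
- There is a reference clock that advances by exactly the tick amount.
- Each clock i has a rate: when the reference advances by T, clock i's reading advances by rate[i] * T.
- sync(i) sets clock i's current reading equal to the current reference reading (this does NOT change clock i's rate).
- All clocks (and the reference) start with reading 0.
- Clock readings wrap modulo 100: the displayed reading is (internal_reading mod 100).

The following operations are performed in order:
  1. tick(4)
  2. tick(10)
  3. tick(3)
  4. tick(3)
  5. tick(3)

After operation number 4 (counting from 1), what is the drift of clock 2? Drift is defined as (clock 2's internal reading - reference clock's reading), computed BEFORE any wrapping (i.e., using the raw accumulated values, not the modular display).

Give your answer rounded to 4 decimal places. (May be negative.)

Answer: 10.0000

Derivation:
After op 1 tick(4): ref=4.0000 raw=[5.0000 3.2000 6.0000]
After op 2 tick(10): ref=14.0000 raw=[17.5000 11.2000 21.0000]
After op 3 tick(3): ref=17.0000 raw=[21.2500 13.6000 25.5000]
After op 4 tick(3): ref=20.0000 raw=[25.0000 16.0000 30.0000]
Drift of clock 2 after op 4: 30.0000 - 20.0000 = 10.0000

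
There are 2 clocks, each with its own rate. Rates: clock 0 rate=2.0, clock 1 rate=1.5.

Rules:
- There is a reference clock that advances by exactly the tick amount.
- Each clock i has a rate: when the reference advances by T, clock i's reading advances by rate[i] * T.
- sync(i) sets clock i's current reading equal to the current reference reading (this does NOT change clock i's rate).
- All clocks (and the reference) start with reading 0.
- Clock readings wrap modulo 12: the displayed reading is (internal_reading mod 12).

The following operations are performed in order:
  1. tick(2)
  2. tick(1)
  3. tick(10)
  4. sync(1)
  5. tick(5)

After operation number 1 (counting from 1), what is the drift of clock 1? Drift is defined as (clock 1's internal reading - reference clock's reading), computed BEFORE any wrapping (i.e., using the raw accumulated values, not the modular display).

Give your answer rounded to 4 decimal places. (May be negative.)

After op 1 tick(2): ref=2.0000 raw=[4.0000 3.0000]
Drift of clock 1 after op 1: 3.0000 - 2.0000 = 1.0000

Answer: 1.0000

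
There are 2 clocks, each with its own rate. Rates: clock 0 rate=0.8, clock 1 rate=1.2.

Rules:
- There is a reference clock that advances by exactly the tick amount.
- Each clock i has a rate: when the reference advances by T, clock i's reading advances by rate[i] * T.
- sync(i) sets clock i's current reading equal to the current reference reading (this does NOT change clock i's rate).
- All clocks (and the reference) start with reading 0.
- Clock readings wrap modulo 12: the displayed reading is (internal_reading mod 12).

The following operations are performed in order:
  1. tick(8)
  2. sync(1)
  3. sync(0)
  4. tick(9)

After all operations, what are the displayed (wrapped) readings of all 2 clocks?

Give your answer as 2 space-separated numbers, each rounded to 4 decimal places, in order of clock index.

Answer: 3.2000 6.8000

Derivation:
After op 1 tick(8): ref=8.0000 raw=[6.4000 9.6000]
After op 2 sync(1): ref=8.0000 raw=[6.4000 8.0000]
After op 3 sync(0): ref=8.0000 raw=[8.0000 8.0000]
After op 4 tick(9): ref=17.0000 raw=[15.2000 18.8000]
Wrap final raw readings (mod 12): 15.2000 mod 12 = 3.2000; 18.8000 mod 12 = 6.8000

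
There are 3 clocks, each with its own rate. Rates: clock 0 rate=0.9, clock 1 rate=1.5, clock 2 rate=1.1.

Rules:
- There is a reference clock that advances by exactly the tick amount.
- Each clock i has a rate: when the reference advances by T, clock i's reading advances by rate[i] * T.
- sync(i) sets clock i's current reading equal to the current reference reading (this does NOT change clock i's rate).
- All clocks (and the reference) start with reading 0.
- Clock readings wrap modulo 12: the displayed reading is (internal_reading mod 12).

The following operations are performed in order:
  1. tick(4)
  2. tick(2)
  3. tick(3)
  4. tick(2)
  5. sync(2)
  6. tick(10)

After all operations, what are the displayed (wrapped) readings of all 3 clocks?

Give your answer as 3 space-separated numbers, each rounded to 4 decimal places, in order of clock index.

Answer: 6.9000 7.5000 10.0000

Derivation:
After op 1 tick(4): ref=4.0000 raw=[3.6000 6.0000 4.4000]
After op 2 tick(2): ref=6.0000 raw=[5.4000 9.0000 6.6000]
After op 3 tick(3): ref=9.0000 raw=[8.1000 13.5000 9.9000]
After op 4 tick(2): ref=11.0000 raw=[9.9000 16.5000 12.1000]
After op 5 sync(2): ref=11.0000 raw=[9.9000 16.5000 11.0000]
After op 6 tick(10): ref=21.0000 raw=[18.9000 31.5000 22.0000]
Wrap final raw readings (mod 12): 18.9000 mod 12 = 6.9000; 31.5000 mod 12 = 7.5000; 22.0000 mod 12 = 10.0000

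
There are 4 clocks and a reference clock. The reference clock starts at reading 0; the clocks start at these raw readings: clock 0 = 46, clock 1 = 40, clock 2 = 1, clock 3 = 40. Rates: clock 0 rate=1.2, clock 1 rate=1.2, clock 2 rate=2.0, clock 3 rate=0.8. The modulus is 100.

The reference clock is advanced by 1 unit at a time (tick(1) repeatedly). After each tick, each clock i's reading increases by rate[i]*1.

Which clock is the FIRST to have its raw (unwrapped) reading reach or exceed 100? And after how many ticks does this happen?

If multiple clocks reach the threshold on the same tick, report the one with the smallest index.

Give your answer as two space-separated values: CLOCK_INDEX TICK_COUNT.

clock 0: start=46, rate=1.2, needs 100-46 = 54; ticks = ceil(54/1.2) = ceil(45.0000) = 45; reading at tick 45 = 46 + 1.2*45 = 100.0000
clock 1: start=40, rate=1.2, needs 100-40 = 60; ticks = ceil(60/1.2) = ceil(50.0000) = 50; reading at tick 50 = 40 + 1.2*50 = 100.0000
clock 2: start=1, rate=2.0, needs 100-1 = 99; ticks = ceil(99/2.0) = ceil(49.5000) = 50; reading at tick 50 = 1 + 2.0*50 = 101.0000
clock 3: start=40, rate=0.8, needs 100-40 = 60; ticks = ceil(60/0.8) = ceil(75.0000) = 75; reading at tick 75 = 40 + 0.8*75 = 100.0000
Minimum tick count = 45; winners = [0]; smallest index = 0

Answer: 0 45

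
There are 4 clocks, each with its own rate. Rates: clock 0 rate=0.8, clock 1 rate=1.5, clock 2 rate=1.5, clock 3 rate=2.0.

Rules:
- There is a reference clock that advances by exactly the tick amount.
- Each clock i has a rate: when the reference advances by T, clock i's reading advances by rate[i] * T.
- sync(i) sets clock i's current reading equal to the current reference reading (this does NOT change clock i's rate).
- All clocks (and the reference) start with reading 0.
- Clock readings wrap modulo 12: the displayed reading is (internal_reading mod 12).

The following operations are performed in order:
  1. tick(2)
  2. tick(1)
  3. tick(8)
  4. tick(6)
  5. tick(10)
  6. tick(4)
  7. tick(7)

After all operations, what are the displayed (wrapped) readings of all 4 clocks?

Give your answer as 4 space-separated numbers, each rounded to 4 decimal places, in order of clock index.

Answer: 6.4000 9.0000 9.0000 4.0000

Derivation:
After op 1 tick(2): ref=2.0000 raw=[1.6000 3.0000 3.0000 4.0000]
After op 2 tick(1): ref=3.0000 raw=[2.4000 4.5000 4.5000 6.0000]
After op 3 tick(8): ref=11.0000 raw=[8.8000 16.5000 16.5000 22.0000]
After op 4 tick(6): ref=17.0000 raw=[13.6000 25.5000 25.5000 34.0000]
After op 5 tick(10): ref=27.0000 raw=[21.6000 40.5000 40.5000 54.0000]
After op 6 tick(4): ref=31.0000 raw=[24.8000 46.5000 46.5000 62.0000]
After op 7 tick(7): ref=38.0000 raw=[30.4000 57.0000 57.0000 76.0000]
Wrap final raw readings (mod 12): 30.4000 mod 12 = 6.4000; 57.0000 mod 12 = 9.0000; 57.0000 mod 12 = 9.0000; 76.0000 mod 12 = 4.0000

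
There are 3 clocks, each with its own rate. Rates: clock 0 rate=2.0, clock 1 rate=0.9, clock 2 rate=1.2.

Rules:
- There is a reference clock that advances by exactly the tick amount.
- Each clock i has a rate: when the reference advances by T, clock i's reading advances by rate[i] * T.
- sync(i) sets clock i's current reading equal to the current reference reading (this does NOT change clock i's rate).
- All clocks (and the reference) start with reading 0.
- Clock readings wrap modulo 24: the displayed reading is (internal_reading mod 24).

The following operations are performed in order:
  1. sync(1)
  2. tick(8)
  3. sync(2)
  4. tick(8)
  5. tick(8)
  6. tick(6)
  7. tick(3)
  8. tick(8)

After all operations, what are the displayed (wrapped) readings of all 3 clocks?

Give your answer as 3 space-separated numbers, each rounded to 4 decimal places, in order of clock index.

Answer: 10.0000 12.9000 23.6000

Derivation:
After op 1 sync(1): ref=0.0000 raw=[0.0000 0.0000 0.0000]
After op 2 tick(8): ref=8.0000 raw=[16.0000 7.2000 9.6000]
After op 3 sync(2): ref=8.0000 raw=[16.0000 7.2000 8.0000]
After op 4 tick(8): ref=16.0000 raw=[32.0000 14.4000 17.6000]
After op 5 tick(8): ref=24.0000 raw=[48.0000 21.6000 27.2000]
After op 6 tick(6): ref=30.0000 raw=[60.0000 27.0000 34.4000]
After op 7 tick(3): ref=33.0000 raw=[66.0000 29.7000 38.0000]
After op 8 tick(8): ref=41.0000 raw=[82.0000 36.9000 47.6000]
Wrap final raw readings (mod 24): 82.0000 mod 24 = 10.0000; 36.9000 mod 24 = 12.9000; 47.6000 mod 24 = 23.6000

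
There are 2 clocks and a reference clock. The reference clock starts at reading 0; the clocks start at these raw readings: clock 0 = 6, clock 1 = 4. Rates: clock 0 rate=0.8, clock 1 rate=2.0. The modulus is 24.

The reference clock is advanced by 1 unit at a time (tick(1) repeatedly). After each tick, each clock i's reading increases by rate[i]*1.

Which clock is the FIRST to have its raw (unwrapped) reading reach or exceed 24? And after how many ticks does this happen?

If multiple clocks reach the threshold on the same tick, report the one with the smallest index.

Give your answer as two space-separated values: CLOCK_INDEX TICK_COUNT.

Answer: 1 10

Derivation:
clock 0: start=6, rate=0.8, needs 24-6 = 18; ticks = ceil(18/0.8) = ceil(22.5000) = 23; reading at tick 23 = 6 + 0.8*23 = 24.4000
clock 1: start=4, rate=2.0, needs 24-4 = 20; ticks = ceil(20/2.0) = ceil(10.0000) = 10; reading at tick 10 = 4 + 2.0*10 = 24.0000
Minimum tick count = 10; winners = [1]; smallest index = 1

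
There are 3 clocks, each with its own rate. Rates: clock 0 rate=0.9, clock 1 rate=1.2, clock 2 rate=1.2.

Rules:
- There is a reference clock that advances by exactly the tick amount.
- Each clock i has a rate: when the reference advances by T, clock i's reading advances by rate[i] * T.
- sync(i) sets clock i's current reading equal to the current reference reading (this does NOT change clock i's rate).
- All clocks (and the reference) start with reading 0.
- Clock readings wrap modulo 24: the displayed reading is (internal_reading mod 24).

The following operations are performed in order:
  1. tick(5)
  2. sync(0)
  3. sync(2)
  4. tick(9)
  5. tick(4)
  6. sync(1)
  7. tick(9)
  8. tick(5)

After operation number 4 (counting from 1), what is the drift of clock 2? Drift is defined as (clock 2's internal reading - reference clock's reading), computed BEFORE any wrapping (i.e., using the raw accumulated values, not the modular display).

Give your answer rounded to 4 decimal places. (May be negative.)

Answer: 1.8000

Derivation:
After op 1 tick(5): ref=5.0000 raw=[4.5000 6.0000 6.0000]
After op 2 sync(0): ref=5.0000 raw=[5.0000 6.0000 6.0000]
After op 3 sync(2): ref=5.0000 raw=[5.0000 6.0000 5.0000]
After op 4 tick(9): ref=14.0000 raw=[13.1000 16.8000 15.8000]
Drift of clock 2 after op 4: 15.8000 - 14.0000 = 1.8000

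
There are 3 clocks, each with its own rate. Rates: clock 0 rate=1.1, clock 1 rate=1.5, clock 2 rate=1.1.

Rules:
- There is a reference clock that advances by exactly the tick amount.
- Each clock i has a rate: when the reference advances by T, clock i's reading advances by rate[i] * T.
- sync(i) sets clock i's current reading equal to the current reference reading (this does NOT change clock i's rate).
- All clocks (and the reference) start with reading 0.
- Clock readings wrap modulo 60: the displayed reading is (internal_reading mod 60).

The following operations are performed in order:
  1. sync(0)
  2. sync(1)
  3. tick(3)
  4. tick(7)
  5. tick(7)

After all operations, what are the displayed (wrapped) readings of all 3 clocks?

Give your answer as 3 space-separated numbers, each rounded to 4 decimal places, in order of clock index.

Answer: 18.7000 25.5000 18.7000

Derivation:
After op 1 sync(0): ref=0.0000 raw=[0.0000 0.0000 0.0000]
After op 2 sync(1): ref=0.0000 raw=[0.0000 0.0000 0.0000]
After op 3 tick(3): ref=3.0000 raw=[3.3000 4.5000 3.3000]
After op 4 tick(7): ref=10.0000 raw=[11.0000 15.0000 11.0000]
After op 5 tick(7): ref=17.0000 raw=[18.7000 25.5000 18.7000]
Wrap final raw readings (mod 60): 18.7000 mod 60 = 18.7000; 25.5000 mod 60 = 25.5000; 18.7000 mod 60 = 18.7000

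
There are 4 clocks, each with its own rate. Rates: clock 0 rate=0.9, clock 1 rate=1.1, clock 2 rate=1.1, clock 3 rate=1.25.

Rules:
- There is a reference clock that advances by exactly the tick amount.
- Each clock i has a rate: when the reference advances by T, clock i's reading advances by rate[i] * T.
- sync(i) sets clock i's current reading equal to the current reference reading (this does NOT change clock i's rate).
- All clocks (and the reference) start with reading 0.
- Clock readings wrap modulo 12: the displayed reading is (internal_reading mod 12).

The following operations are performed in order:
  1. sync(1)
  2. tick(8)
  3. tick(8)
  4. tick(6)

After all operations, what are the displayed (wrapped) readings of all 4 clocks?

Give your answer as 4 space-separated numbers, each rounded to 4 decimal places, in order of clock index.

After op 1 sync(1): ref=0.0000 raw=[0.0000 0.0000 0.0000 0.0000]
After op 2 tick(8): ref=8.0000 raw=[7.2000 8.8000 8.8000 10.0000]
After op 3 tick(8): ref=16.0000 raw=[14.4000 17.6000 17.6000 20.0000]
After op 4 tick(6): ref=22.0000 raw=[19.8000 24.2000 24.2000 27.5000]
Wrap final raw readings (mod 12): 19.8000 mod 12 = 7.8000; 24.2000 mod 12 = 0.2000; 24.2000 mod 12 = 0.2000; 27.5000 mod 12 = 3.5000

Answer: 7.8000 0.2000 0.2000 3.5000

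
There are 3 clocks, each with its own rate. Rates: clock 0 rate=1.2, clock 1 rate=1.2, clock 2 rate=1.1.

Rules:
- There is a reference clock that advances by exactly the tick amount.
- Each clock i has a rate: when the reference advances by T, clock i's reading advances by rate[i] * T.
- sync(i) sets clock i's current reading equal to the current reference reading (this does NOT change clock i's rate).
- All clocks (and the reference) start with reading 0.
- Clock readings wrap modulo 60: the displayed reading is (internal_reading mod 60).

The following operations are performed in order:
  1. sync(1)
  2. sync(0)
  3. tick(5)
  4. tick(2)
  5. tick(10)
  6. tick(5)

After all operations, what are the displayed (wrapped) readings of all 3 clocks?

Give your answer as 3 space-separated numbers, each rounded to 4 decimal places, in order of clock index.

Answer: 26.4000 26.4000 24.2000

Derivation:
After op 1 sync(1): ref=0.0000 raw=[0.0000 0.0000 0.0000]
After op 2 sync(0): ref=0.0000 raw=[0.0000 0.0000 0.0000]
After op 3 tick(5): ref=5.0000 raw=[6.0000 6.0000 5.5000]
After op 4 tick(2): ref=7.0000 raw=[8.4000 8.4000 7.7000]
After op 5 tick(10): ref=17.0000 raw=[20.4000 20.4000 18.7000]
After op 6 tick(5): ref=22.0000 raw=[26.4000 26.4000 24.2000]
Wrap final raw readings (mod 60): 26.4000 mod 60 = 26.4000; 26.4000 mod 60 = 26.4000; 24.2000 mod 60 = 24.2000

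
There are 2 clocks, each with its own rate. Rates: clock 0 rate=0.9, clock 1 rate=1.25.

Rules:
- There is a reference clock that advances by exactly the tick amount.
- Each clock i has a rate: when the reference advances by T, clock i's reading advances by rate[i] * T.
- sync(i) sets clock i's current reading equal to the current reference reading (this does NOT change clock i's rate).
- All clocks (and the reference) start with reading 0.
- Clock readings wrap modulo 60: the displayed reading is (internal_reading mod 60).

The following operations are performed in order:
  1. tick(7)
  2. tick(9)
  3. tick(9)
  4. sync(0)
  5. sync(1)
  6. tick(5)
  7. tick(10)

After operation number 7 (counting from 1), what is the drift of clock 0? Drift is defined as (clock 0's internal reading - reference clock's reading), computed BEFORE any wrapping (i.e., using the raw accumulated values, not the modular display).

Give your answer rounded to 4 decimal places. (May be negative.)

Answer: -1.5000

Derivation:
After op 1 tick(7): ref=7.0000 raw=[6.3000 8.7500]
After op 2 tick(9): ref=16.0000 raw=[14.4000 20.0000]
After op 3 tick(9): ref=25.0000 raw=[22.5000 31.2500]
After op 4 sync(0): ref=25.0000 raw=[25.0000 31.2500]
After op 5 sync(1): ref=25.0000 raw=[25.0000 25.0000]
After op 6 tick(5): ref=30.0000 raw=[29.5000 31.2500]
After op 7 tick(10): ref=40.0000 raw=[38.5000 43.7500]
Drift of clock 0 after op 7: 38.5000 - 40.0000 = -1.5000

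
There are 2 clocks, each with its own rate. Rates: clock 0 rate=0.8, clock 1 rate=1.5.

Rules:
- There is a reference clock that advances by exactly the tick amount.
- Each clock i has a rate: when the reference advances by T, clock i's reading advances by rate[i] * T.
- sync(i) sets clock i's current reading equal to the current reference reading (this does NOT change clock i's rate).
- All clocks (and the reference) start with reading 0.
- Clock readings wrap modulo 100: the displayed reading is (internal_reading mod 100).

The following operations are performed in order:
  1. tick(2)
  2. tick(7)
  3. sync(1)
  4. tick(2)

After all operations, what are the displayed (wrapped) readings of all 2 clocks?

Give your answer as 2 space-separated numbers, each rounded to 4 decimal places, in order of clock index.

Answer: 8.8000 12.0000

Derivation:
After op 1 tick(2): ref=2.0000 raw=[1.6000 3.0000]
After op 2 tick(7): ref=9.0000 raw=[7.2000 13.5000]
After op 3 sync(1): ref=9.0000 raw=[7.2000 9.0000]
After op 4 tick(2): ref=11.0000 raw=[8.8000 12.0000]
Wrap final raw readings (mod 100): 8.8000 mod 100 = 8.8000; 12.0000 mod 100 = 12.0000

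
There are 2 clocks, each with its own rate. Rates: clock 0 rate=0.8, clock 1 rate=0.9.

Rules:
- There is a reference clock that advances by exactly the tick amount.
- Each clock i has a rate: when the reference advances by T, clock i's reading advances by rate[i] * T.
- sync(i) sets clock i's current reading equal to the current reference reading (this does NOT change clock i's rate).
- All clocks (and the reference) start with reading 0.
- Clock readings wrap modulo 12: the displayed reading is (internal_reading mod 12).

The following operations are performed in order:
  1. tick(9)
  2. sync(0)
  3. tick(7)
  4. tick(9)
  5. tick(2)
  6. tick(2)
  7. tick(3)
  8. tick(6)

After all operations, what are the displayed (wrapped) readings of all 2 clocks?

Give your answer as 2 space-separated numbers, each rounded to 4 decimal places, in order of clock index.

After op 1 tick(9): ref=9.0000 raw=[7.2000 8.1000]
After op 2 sync(0): ref=9.0000 raw=[9.0000 8.1000]
After op 3 tick(7): ref=16.0000 raw=[14.6000 14.4000]
After op 4 tick(9): ref=25.0000 raw=[21.8000 22.5000]
After op 5 tick(2): ref=27.0000 raw=[23.4000 24.3000]
After op 6 tick(2): ref=29.0000 raw=[25.0000 26.1000]
After op 7 tick(3): ref=32.0000 raw=[27.4000 28.8000]
After op 8 tick(6): ref=38.0000 raw=[32.2000 34.2000]
Wrap final raw readings (mod 12): 32.2000 mod 12 = 8.2000; 34.2000 mod 12 = 10.2000

Answer: 8.2000 10.2000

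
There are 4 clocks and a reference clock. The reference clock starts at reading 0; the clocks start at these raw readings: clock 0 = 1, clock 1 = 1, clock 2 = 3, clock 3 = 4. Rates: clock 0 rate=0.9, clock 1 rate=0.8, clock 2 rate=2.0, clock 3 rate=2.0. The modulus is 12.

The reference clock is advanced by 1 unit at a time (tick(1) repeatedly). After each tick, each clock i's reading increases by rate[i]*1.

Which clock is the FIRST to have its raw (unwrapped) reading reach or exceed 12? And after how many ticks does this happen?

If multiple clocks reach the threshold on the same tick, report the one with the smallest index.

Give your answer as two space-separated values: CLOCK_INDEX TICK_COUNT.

Answer: 3 4

Derivation:
clock 0: start=1, rate=0.9, needs 12-1 = 11; ticks = ceil(11/0.9) = ceil(12.2222) = 13; reading at tick 13 = 1 + 0.9*13 = 12.7000
clock 1: start=1, rate=0.8, needs 12-1 = 11; ticks = ceil(11/0.8) = ceil(13.7500) = 14; reading at tick 14 = 1 + 0.8*14 = 12.2000
clock 2: start=3, rate=2.0, needs 12-3 = 9; ticks = ceil(9/2.0) = ceil(4.5000) = 5; reading at tick 5 = 3 + 2.0*5 = 13.0000
clock 3: start=4, rate=2.0, needs 12-4 = 8; ticks = ceil(8/2.0) = ceil(4.0000) = 4; reading at tick 4 = 4 + 2.0*4 = 12.0000
Minimum tick count = 4; winners = [3]; smallest index = 3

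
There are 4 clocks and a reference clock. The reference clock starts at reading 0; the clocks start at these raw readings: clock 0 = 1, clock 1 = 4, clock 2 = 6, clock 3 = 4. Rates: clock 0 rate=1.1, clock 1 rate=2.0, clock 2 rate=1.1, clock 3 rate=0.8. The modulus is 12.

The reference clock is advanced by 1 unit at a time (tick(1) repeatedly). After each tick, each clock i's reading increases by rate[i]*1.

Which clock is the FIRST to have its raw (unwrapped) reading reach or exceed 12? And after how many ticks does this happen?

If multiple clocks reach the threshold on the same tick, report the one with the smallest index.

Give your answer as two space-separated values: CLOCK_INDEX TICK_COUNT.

Answer: 1 4

Derivation:
clock 0: start=1, rate=1.1, needs 12-1 = 11; ticks = ceil(11/1.1) = ceil(10.0000) = 10; reading at tick 10 = 1 + 1.1*10 = 12.0000
clock 1: start=4, rate=2.0, needs 12-4 = 8; ticks = ceil(8/2.0) = ceil(4.0000) = 4; reading at tick 4 = 4 + 2.0*4 = 12.0000
clock 2: start=6, rate=1.1, needs 12-6 = 6; ticks = ceil(6/1.1) = ceil(5.4545) = 6; reading at tick 6 = 6 + 1.1*6 = 12.6000
clock 3: start=4, rate=0.8, needs 12-4 = 8; ticks = ceil(8/0.8) = ceil(10.0000) = 10; reading at tick 10 = 4 + 0.8*10 = 12.0000
Minimum tick count = 4; winners = [1]; smallest index = 1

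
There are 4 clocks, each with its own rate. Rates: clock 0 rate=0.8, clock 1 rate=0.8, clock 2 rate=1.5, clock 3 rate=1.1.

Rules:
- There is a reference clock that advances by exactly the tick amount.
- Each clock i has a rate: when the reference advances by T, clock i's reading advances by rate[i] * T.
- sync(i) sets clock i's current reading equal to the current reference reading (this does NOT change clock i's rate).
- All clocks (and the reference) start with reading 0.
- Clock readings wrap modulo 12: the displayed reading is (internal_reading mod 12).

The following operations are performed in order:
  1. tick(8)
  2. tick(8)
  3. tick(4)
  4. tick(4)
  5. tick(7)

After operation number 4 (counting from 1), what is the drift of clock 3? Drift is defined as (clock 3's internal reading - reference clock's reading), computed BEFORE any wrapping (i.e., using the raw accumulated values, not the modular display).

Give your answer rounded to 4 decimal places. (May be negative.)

After op 1 tick(8): ref=8.0000 raw=[6.4000 6.4000 12.0000 8.8000]
After op 2 tick(8): ref=16.0000 raw=[12.8000 12.8000 24.0000 17.6000]
After op 3 tick(4): ref=20.0000 raw=[16.0000 16.0000 30.0000 22.0000]
After op 4 tick(4): ref=24.0000 raw=[19.2000 19.2000 36.0000 26.4000]
Drift of clock 3 after op 4: 26.4000 - 24.0000 = 2.4000

Answer: 2.4000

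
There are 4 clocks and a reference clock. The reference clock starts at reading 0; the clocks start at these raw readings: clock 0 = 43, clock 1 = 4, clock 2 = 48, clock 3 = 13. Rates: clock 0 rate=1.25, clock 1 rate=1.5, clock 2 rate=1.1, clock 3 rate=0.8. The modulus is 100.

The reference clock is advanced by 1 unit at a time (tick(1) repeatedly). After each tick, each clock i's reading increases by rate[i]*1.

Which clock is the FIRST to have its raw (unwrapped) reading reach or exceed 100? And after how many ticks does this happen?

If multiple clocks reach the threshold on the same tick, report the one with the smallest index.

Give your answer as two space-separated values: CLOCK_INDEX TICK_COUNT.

clock 0: start=43, rate=1.25, needs 100-43 = 57; ticks = ceil(57/1.25) = ceil(45.6000) = 46; reading at tick 46 = 43 + 1.25*46 = 100.5000
clock 1: start=4, rate=1.5, needs 100-4 = 96; ticks = ceil(96/1.5) = ceil(64.0000) = 64; reading at tick 64 = 4 + 1.5*64 = 100.0000
clock 2: start=48, rate=1.1, needs 100-48 = 52; ticks = ceil(52/1.1) = ceil(47.2727) = 48; reading at tick 48 = 48 + 1.1*48 = 100.8000
clock 3: start=13, rate=0.8, needs 100-13 = 87; ticks = ceil(87/0.8) = ceil(108.7500) = 109; reading at tick 109 = 13 + 0.8*109 = 100.2000
Minimum tick count = 46; winners = [0]; smallest index = 0

Answer: 0 46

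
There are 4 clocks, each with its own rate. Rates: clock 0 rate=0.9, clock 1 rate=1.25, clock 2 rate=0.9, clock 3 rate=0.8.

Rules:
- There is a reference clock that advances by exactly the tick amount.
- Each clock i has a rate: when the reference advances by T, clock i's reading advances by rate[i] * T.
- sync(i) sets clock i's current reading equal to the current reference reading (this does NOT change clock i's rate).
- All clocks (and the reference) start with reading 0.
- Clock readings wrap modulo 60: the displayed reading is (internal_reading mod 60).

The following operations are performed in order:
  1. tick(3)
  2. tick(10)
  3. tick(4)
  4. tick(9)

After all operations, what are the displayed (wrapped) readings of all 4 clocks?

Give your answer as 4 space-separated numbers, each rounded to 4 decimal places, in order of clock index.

After op 1 tick(3): ref=3.0000 raw=[2.7000 3.7500 2.7000 2.4000]
After op 2 tick(10): ref=13.0000 raw=[11.7000 16.2500 11.7000 10.4000]
After op 3 tick(4): ref=17.0000 raw=[15.3000 21.2500 15.3000 13.6000]
After op 4 tick(9): ref=26.0000 raw=[23.4000 32.5000 23.4000 20.8000]
Wrap final raw readings (mod 60): 23.4000 mod 60 = 23.4000; 32.5000 mod 60 = 32.5000; 23.4000 mod 60 = 23.4000; 20.8000 mod 60 = 20.8000

Answer: 23.4000 32.5000 23.4000 20.8000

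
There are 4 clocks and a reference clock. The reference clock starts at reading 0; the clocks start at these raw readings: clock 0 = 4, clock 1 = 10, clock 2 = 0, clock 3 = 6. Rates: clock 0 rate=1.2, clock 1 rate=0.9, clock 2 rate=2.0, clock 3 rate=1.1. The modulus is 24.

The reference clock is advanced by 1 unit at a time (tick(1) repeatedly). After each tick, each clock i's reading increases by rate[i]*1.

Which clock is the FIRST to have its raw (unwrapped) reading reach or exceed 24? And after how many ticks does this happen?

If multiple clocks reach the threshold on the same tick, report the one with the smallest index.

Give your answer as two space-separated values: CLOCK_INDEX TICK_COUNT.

clock 0: start=4, rate=1.2, needs 24-4 = 20; ticks = ceil(20/1.2) = ceil(16.6667) = 17; reading at tick 17 = 4 + 1.2*17 = 24.4000
clock 1: start=10, rate=0.9, needs 24-10 = 14; ticks = ceil(14/0.9) = ceil(15.5556) = 16; reading at tick 16 = 10 + 0.9*16 = 24.4000
clock 2: start=0, rate=2.0, needs 24-0 = 24; ticks = ceil(24/2.0) = ceil(12.0000) = 12; reading at tick 12 = 0 + 2.0*12 = 24.0000
clock 3: start=6, rate=1.1, needs 24-6 = 18; ticks = ceil(18/1.1) = ceil(16.3636) = 17; reading at tick 17 = 6 + 1.1*17 = 24.7000
Minimum tick count = 12; winners = [2]; smallest index = 2

Answer: 2 12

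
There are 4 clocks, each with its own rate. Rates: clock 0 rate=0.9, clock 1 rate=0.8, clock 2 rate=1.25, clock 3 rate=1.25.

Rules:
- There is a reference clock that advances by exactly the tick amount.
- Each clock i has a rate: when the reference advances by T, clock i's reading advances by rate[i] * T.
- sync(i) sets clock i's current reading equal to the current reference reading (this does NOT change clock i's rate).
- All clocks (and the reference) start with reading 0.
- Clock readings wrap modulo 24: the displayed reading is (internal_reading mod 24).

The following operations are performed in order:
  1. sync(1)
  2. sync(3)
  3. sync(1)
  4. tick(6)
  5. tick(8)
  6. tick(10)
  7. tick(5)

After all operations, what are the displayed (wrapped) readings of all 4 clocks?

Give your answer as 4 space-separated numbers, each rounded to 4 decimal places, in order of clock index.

After op 1 sync(1): ref=0.0000 raw=[0.0000 0.0000 0.0000 0.0000]
After op 2 sync(3): ref=0.0000 raw=[0.0000 0.0000 0.0000 0.0000]
After op 3 sync(1): ref=0.0000 raw=[0.0000 0.0000 0.0000 0.0000]
After op 4 tick(6): ref=6.0000 raw=[5.4000 4.8000 7.5000 7.5000]
After op 5 tick(8): ref=14.0000 raw=[12.6000 11.2000 17.5000 17.5000]
After op 6 tick(10): ref=24.0000 raw=[21.6000 19.2000 30.0000 30.0000]
After op 7 tick(5): ref=29.0000 raw=[26.1000 23.2000 36.2500 36.2500]
Wrap final raw readings (mod 24): 26.1000 mod 24 = 2.1000; 23.2000 mod 24 = 23.2000; 36.2500 mod 24 = 12.2500; 36.2500 mod 24 = 12.2500

Answer: 2.1000 23.2000 12.2500 12.2500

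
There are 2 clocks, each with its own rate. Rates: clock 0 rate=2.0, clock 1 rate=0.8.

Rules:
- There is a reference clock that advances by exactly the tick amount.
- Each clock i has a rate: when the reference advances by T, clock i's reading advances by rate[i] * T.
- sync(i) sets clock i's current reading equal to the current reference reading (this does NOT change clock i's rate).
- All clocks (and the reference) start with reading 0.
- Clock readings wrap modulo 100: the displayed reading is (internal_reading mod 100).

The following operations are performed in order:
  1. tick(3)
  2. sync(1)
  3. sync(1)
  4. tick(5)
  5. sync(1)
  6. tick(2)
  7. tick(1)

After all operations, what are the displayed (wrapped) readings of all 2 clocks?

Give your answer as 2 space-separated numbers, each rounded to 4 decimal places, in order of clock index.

Answer: 22.0000 10.4000

Derivation:
After op 1 tick(3): ref=3.0000 raw=[6.0000 2.4000]
After op 2 sync(1): ref=3.0000 raw=[6.0000 3.0000]
After op 3 sync(1): ref=3.0000 raw=[6.0000 3.0000]
After op 4 tick(5): ref=8.0000 raw=[16.0000 7.0000]
After op 5 sync(1): ref=8.0000 raw=[16.0000 8.0000]
After op 6 tick(2): ref=10.0000 raw=[20.0000 9.6000]
After op 7 tick(1): ref=11.0000 raw=[22.0000 10.4000]
Wrap final raw readings (mod 100): 22.0000 mod 100 = 22.0000; 10.4000 mod 100 = 10.4000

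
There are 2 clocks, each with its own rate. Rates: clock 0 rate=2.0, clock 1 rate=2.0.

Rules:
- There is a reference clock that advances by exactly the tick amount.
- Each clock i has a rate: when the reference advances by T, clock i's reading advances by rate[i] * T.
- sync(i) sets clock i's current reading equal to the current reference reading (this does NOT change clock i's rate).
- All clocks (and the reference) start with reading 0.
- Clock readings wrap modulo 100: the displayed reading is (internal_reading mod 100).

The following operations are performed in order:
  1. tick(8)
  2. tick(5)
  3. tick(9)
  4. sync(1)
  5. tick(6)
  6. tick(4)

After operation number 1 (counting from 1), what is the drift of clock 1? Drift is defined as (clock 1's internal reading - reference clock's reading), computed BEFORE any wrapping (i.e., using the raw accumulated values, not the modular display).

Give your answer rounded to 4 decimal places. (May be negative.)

Answer: 8.0000

Derivation:
After op 1 tick(8): ref=8.0000 raw=[16.0000 16.0000]
Drift of clock 1 after op 1: 16.0000 - 8.0000 = 8.0000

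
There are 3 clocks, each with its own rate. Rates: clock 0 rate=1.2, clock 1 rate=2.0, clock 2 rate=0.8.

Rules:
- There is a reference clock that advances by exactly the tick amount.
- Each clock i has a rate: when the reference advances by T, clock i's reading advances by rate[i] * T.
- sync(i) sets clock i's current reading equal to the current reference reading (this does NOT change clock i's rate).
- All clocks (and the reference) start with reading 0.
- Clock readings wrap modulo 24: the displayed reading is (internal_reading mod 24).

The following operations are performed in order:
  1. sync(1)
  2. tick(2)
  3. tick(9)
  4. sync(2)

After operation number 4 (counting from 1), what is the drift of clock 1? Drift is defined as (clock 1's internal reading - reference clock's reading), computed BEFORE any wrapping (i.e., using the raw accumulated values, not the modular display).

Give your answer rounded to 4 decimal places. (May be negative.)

After op 1 sync(1): ref=0.0000 raw=[0.0000 0.0000 0.0000]
After op 2 tick(2): ref=2.0000 raw=[2.4000 4.0000 1.6000]
After op 3 tick(9): ref=11.0000 raw=[13.2000 22.0000 8.8000]
After op 4 sync(2): ref=11.0000 raw=[13.2000 22.0000 11.0000]
Drift of clock 1 after op 4: 22.0000 - 11.0000 = 11.0000

Answer: 11.0000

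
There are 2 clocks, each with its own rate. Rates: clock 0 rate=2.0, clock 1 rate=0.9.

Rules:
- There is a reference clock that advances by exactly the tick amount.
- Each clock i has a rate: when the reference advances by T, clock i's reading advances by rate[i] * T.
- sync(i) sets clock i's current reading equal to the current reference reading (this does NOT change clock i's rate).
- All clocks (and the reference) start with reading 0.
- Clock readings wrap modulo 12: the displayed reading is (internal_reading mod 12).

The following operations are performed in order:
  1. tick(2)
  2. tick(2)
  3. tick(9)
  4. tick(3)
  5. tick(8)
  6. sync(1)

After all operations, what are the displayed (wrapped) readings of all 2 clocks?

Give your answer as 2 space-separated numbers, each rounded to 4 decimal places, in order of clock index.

Answer: 0.0000 0.0000

Derivation:
After op 1 tick(2): ref=2.0000 raw=[4.0000 1.8000]
After op 2 tick(2): ref=4.0000 raw=[8.0000 3.6000]
After op 3 tick(9): ref=13.0000 raw=[26.0000 11.7000]
After op 4 tick(3): ref=16.0000 raw=[32.0000 14.4000]
After op 5 tick(8): ref=24.0000 raw=[48.0000 21.6000]
After op 6 sync(1): ref=24.0000 raw=[48.0000 24.0000]
Wrap final raw readings (mod 12): 48.0000 mod 12 = 0.0000; 24.0000 mod 12 = 0.0000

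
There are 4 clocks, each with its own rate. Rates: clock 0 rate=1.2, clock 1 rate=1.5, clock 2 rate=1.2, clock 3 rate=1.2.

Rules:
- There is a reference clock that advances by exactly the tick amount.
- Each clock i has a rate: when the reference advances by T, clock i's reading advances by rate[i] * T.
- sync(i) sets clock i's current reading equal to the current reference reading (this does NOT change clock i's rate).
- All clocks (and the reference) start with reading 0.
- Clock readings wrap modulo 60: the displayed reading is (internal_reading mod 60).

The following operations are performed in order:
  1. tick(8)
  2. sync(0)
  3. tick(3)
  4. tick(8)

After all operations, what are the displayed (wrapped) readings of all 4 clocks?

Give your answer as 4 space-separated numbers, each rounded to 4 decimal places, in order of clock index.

After op 1 tick(8): ref=8.0000 raw=[9.6000 12.0000 9.6000 9.6000]
After op 2 sync(0): ref=8.0000 raw=[8.0000 12.0000 9.6000 9.6000]
After op 3 tick(3): ref=11.0000 raw=[11.6000 16.5000 13.2000 13.2000]
After op 4 tick(8): ref=19.0000 raw=[21.2000 28.5000 22.8000 22.8000]
Wrap final raw readings (mod 60): 21.2000 mod 60 = 21.2000; 28.5000 mod 60 = 28.5000; 22.8000 mod 60 = 22.8000; 22.8000 mod 60 = 22.8000

Answer: 21.2000 28.5000 22.8000 22.8000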